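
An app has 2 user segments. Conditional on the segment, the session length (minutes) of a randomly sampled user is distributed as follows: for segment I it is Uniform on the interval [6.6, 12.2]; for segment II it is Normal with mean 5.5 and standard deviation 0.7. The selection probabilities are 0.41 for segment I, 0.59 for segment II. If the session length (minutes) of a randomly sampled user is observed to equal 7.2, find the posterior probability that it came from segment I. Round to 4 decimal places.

0.8060

Likelihoods f(7.2 | ·): I: 0.178571; II: 0.0298598.
Posterior ∝ prior × likelihood. Numerator for I: 0.41·0.178571 = 0.0732143.
Normalizing constant: 0.41·0.178571 + 0.59·0.0298598 = 0.0908316.
P(I | observation) = 0.0732143 / 0.0908316 = 0.806045.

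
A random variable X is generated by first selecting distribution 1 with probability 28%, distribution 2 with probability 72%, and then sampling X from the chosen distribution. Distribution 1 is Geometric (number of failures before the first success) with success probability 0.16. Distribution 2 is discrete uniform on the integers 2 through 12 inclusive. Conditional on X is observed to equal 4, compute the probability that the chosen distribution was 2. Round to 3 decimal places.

Likelihoods P(X=4 | ·): 1: 0.0796594; 2: 0.0909091.
Posterior ∝ prior × likelihood. Numerator for 2: 0.72·0.0909091 = 0.0654545.
Normalizing constant: 0.28·0.0796594 + 0.72·0.0909091 = 0.0877592.
P(2 | observation) = 0.0654545 / 0.0877592 = 0.745843.

0.746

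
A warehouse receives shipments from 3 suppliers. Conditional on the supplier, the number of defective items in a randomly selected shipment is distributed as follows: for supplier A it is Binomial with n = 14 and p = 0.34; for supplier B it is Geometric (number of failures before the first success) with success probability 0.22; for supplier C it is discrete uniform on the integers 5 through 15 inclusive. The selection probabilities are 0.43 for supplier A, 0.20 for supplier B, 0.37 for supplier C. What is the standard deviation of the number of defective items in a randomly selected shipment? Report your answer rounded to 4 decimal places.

Per component, A: μ=4.76, E[X²]=25.7992; B: μ=3.54545, E[X²]=28.686; C: μ=10, E[X²]=110.
E[X] = 0.43·4.76 + 0.2·3.54545 + 0.37·10 = 6.45589.
E[X²] = 0.43·25.7992 + 0.2·28.686 + 0.37·110 = 57.5308.
Var(X) = E[X²] − (E[X])² = 57.5308 − 41.6785 = 15.8523.
SD(X) = √15.8523 = 3.9815.

3.9815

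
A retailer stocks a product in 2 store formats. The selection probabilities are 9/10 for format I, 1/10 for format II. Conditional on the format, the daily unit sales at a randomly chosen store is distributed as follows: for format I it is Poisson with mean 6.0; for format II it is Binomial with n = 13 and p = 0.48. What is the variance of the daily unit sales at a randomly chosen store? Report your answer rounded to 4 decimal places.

5.7297

Per component, I: μ=6, E[X²]=42; II: μ=6.24, E[X²]=42.1824.
E[X] = 0.9·6 + 0.1·6.24 = 6.024.
E[X²] = 0.9·42 + 0.1·42.1824 = 42.0182.
Var(X) = E[X²] − (E[X])² = 42.0182 − 36.2886 = 5.72966.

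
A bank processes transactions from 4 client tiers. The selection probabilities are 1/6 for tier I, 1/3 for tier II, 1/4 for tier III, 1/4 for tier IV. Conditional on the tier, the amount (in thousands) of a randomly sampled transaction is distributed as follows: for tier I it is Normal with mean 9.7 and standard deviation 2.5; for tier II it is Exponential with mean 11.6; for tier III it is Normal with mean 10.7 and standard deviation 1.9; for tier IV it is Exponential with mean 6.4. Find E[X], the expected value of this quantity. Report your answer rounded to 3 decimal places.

Component means — I: 9.7; II: 11.6; III: 10.7; IV: 6.4.
E[X] = 0.166667·9.7 + 0.333333·11.6 + 0.25·10.7 + 0.25·6.4 = 9.75833.

9.758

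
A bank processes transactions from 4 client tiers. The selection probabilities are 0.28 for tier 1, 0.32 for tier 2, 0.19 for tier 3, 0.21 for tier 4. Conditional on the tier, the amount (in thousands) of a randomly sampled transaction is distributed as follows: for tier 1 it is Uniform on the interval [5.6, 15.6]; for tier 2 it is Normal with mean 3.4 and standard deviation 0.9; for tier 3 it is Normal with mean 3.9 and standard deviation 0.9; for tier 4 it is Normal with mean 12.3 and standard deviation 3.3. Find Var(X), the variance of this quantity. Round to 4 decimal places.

Per component, 1: μ=10.6, E[X²]=120.693; 2: μ=3.4, E[X²]=12.37; 3: μ=3.9, E[X²]=16.02; 4: μ=12.3, E[X²]=162.18.
E[X] = 0.28·10.6 + 0.32·3.4 + 0.19·3.9 + 0.21·12.3 = 7.38.
E[X²] = 0.28·120.693 + 0.32·12.37 + 0.19·16.02 + 0.21·162.18 = 74.8541.
Var(X) = E[X²] − (E[X])² = 74.8541 − 54.4644 = 20.3897.

20.3897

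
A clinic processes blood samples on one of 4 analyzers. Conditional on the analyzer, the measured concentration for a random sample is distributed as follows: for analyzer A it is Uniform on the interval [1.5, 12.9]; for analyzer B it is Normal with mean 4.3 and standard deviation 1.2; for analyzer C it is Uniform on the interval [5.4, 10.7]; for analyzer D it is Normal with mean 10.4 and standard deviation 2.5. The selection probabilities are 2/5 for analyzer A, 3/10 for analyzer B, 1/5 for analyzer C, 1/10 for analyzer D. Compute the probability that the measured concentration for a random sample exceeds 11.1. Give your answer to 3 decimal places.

Conditional on each analyzer, P(X > 11.1): A: 0.157895; B: 7.28011e-09; C: 0; D: 0.389739.
By total probability, P(X > 11.1) = 0.4·0.157895 + 0.3·7.28011e-09 + 0.2·0 + 0.1·0.389739 = 0.102132.

0.102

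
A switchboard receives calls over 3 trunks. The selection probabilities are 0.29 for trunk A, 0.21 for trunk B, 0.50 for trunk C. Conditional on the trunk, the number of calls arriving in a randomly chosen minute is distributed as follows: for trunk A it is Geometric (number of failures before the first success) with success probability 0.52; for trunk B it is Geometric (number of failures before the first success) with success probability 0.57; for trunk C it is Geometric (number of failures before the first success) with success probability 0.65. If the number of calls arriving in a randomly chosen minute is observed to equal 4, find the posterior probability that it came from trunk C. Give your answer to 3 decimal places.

Likelihoods P(X=4 | ·): A: 0.0276038; B: 0.0194872; C: 0.00975406.
Posterior ∝ prior × likelihood. Numerator for C: 0.5·0.00975406 = 0.00487703.
Normalizing constant: 0.29·0.0276038 + 0.21·0.0194872 + 0.5·0.00975406 = 0.0169744.
P(C | observation) = 0.00487703 / 0.0169744 = 0.287316.

0.287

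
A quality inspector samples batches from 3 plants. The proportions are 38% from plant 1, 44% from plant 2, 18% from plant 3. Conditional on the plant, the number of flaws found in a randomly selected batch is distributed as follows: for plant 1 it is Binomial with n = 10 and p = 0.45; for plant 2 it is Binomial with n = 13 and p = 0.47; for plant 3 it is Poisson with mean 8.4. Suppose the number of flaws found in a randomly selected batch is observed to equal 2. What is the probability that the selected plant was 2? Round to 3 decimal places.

Likelihoods P(X=2 | ·): 1: 0.0763026; 2: 0.0159707; 3: 0.00793332.
Posterior ∝ prior × likelihood. Numerator for 2: 0.44·0.0159707 = 0.00702712.
Normalizing constant: 0.38·0.0763026 + 0.44·0.0159707 + 0.18·0.00793332 = 0.0374501.
P(2 | observation) = 0.00702712 / 0.0374501 = 0.18764.

0.188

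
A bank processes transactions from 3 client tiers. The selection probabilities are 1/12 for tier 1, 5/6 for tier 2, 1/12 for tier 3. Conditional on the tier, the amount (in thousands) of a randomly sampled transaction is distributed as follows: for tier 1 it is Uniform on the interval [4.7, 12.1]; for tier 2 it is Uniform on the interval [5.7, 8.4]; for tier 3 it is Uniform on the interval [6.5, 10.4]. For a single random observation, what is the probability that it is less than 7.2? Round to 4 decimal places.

0.5061

Conditional on each tier, P(X < 7.2): 1: 0.337838; 2: 0.555556; 3: 0.179487.
By total probability, P(X < 7.2) = 0.0833333·0.337838 + 0.833333·0.555556 + 0.0833333·0.179487 = 0.506073.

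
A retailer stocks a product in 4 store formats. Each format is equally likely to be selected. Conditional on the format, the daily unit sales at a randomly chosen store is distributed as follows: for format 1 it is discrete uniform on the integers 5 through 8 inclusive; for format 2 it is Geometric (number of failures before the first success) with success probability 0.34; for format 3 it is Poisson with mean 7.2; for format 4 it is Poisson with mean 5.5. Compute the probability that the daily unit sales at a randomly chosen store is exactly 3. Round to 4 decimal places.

Conditional on each format, P(X = 3): 1: 0; 2: 0.0977486; 3: 0.0464436; 4: 0.113323.
By total probability, P(X = 3) = 0.25·0 + 0.25·0.0977486 + 0.25·0.0464436 + 0.25·0.113323 = 0.0643788.

0.0644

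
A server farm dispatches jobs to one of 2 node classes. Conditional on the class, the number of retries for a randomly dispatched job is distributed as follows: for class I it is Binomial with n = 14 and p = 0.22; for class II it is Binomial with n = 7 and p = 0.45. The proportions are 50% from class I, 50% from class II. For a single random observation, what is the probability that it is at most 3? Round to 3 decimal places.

Conditional on each class, P(X ≤ 3): I: 0.628066; II: 0.608288.
By total probability, P(X ≤ 3) = 0.5·0.628066 + 0.5·0.608288 = 0.618177.

0.618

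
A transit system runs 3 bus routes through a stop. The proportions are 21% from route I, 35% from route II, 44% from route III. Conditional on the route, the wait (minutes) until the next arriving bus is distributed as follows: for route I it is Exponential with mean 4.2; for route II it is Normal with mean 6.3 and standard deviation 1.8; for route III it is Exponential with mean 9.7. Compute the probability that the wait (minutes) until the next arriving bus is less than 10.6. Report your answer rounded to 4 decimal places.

Conditional on each route, P(X < 10.6): I: 0.919846; II: 0.99155; III: 0.664718.
By total probability, P(X < 10.6) = 0.21·0.919846 + 0.35·0.99155 + 0.44·0.664718 = 0.832686.

0.8327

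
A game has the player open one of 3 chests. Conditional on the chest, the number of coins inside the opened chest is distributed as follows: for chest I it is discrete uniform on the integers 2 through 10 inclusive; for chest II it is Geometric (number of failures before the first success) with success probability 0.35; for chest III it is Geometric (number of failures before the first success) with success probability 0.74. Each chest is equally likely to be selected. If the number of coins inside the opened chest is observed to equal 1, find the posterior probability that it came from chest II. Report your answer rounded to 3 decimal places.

0.542

Likelihoods P(X=1 | ·): I: 0; II: 0.2275; III: 0.1924.
Posterior ∝ prior × likelihood. Numerator for II: 0.333333·0.2275 = 0.0758333.
Normalizing constant: 0.333333·0 + 0.333333·0.2275 + 0.333333·0.1924 = 0.139967.
P(II | observation) = 0.0758333 / 0.139967 = 0.541796.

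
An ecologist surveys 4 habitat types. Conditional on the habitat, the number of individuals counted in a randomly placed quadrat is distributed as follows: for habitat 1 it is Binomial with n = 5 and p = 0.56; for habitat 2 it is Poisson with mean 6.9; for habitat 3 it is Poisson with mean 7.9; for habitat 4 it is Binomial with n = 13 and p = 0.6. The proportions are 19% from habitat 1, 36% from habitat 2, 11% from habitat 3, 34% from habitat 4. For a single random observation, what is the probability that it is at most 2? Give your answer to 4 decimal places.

Conditional on each habitat, P(X ≤ 2): 1: 0.388575; 2: 0.0319518; 3: 0.0148687; 4: 0.00131533.
By total probability, P(X ≤ 2) = 0.19·0.388575 + 0.36·0.0319518 + 0.11·0.0148687 + 0.34·0.00131533 = 0.0874147.

0.0874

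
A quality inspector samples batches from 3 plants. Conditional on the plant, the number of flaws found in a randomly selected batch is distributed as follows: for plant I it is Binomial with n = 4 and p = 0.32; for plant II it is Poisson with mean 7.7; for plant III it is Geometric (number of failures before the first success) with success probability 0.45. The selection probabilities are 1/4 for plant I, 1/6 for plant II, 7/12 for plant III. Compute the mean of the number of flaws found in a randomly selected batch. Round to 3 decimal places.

Component means — I: 1.28; II: 7.7; III: 1.22222.
E[X] = 0.25·1.28 + 0.166667·7.7 + 0.583333·1.22222 = 2.3163.

2.316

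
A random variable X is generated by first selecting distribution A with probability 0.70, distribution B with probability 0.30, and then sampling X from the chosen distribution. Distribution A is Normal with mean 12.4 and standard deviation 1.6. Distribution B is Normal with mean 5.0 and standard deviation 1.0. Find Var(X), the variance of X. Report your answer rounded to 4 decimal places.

13.5916

Per component, A: μ=12.4, E[X²]=156.32; B: μ=5, E[X²]=26.
E[X] = 0.7·12.4 + 0.3·5 = 10.18.
E[X²] = 0.7·156.32 + 0.3·26 = 117.224.
Var(X) = E[X²] − (E[X])² = 117.224 − 103.632 = 13.5916.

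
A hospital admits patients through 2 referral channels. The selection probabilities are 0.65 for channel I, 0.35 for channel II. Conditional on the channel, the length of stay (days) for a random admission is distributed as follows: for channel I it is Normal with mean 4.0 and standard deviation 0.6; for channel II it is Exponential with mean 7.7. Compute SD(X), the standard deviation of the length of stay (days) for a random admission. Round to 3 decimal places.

Per component, I: μ=4, E[X²]=16.36; II: μ=7.7, E[X²]=118.58.
E[X] = 0.65·4 + 0.35·7.7 = 5.295.
E[X²] = 0.65·16.36 + 0.35·118.58 = 52.137.
Var(X) = E[X²] − (E[X])² = 52.137 − 28.037 = 24.1.
SD(X) = √24.1 = 4.90917.

4.909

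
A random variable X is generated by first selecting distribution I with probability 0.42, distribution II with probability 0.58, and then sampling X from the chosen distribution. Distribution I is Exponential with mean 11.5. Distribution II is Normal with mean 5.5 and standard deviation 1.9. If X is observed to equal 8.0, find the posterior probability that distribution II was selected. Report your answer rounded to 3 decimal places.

Likelihoods f(8.0 | ·): I: 0.0433695; II: 0.0883505.
Posterior ∝ prior × likelihood. Numerator for II: 0.58·0.0883505 = 0.0512433.
Normalizing constant: 0.42·0.0433695 + 0.58·0.0883505 = 0.0694585.
P(II | observation) = 0.0512433 / 0.0694585 = 0.737754.

0.738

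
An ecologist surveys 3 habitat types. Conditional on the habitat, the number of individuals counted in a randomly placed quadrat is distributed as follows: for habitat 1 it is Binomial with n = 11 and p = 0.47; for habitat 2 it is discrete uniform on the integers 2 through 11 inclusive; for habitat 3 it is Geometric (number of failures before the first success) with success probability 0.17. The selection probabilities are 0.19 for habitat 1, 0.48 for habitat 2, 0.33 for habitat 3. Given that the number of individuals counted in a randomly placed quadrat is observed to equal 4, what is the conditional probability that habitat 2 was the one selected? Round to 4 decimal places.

Likelihoods P(X=4 | ·): 1: 0.189163; 2: 0.1; 3: 0.0806791.
Posterior ∝ prior × likelihood. Numerator for 2: 0.48·0.1 = 0.048.
Normalizing constant: 0.19·0.189163 + 0.48·0.1 + 0.33·0.0806791 = 0.110565.
P(2 | observation) = 0.048 / 0.110565 = 0.434133.

0.4341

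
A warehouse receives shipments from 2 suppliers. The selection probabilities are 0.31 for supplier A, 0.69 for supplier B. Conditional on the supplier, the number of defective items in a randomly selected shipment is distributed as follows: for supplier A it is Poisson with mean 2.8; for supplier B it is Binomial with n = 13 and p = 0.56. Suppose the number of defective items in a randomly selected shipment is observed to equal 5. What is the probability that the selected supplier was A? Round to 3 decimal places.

Likelihoods P(X=5 | ·): A: 0.0872136; B: 0.0995727.
Posterior ∝ prior × likelihood. Numerator for A: 0.31·0.0872136 = 0.0270362.
Normalizing constant: 0.31·0.0872136 + 0.69·0.0995727 = 0.0957414.
P(A | observation) = 0.0270362 / 0.0957414 = 0.282388.

0.282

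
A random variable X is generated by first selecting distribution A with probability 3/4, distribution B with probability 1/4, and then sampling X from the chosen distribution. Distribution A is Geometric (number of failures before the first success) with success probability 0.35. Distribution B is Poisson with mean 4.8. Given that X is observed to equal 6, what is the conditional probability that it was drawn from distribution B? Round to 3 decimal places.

0.638

Likelihoods P(X=6 | ·): A: 0.0263966; B: 0.139798.
Posterior ∝ prior × likelihood. Numerator for B: 0.25·0.139798 = 0.0349495.
Normalizing constant: 0.75·0.0263966 + 0.25·0.139798 = 0.054747.
P(B | observation) = 0.0349495 / 0.054747 = 0.638383.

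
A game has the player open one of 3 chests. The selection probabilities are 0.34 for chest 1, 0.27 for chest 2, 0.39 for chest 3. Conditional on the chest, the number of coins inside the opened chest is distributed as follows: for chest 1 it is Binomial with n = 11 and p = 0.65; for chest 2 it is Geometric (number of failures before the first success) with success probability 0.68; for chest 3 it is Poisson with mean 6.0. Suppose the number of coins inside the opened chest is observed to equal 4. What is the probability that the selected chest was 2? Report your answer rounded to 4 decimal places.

0.0287

Likelihoods P(X=4 | ·): 1: 0.0379004; 2: 0.00713032; 3: 0.133853.
Posterior ∝ prior × likelihood. Numerator for 2: 0.27·0.00713032 = 0.00192519.
Normalizing constant: 0.34·0.0379004 + 0.27·0.00713032 + 0.39·0.133853 = 0.0670138.
P(2 | observation) = 0.00192519 / 0.0670138 = 0.0287282.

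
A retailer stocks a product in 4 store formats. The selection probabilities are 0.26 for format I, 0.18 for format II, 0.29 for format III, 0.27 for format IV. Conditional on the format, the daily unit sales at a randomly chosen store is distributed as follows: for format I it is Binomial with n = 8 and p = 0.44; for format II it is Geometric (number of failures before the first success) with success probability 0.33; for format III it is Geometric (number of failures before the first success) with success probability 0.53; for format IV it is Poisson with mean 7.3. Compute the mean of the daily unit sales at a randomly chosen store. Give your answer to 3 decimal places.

Component means — I: 3.52; II: 2.0303; III: 0.886792; IV: 7.3.
E[X] = 0.26·3.52 + 0.18·2.0303 + 0.29·0.886792 + 0.27·7.3 = 3.50882.

3.509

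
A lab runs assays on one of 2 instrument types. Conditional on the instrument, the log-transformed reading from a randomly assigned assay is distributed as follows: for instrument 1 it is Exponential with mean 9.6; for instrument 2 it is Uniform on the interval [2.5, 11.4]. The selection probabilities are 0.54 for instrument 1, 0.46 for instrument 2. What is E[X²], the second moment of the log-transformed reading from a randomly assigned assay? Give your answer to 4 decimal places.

For each component E[X²] = Var + (mean)², giving 1: 184.32; 2: 54.9033.
Overall E[X²] = 0.54·184.32 + 0.46·54.9033 = 124.788.

124.7883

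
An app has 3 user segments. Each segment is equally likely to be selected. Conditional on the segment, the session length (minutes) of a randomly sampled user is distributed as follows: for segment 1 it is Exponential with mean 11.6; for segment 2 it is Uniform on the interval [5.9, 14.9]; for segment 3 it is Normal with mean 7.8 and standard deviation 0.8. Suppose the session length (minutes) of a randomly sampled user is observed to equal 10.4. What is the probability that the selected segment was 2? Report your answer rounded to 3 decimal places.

0.747

Likelihoods f(10.4 | ·): 1: 0.0351702; 2: 0.111111; 3: 0.00253631.
Posterior ∝ prior × likelihood. Numerator for 2: 0.333333·0.111111 = 0.037037.
Normalizing constant: 0.333333·0.0351702 + 0.333333·0.111111 + 0.333333·0.00253631 = 0.0496059.
P(2 | observation) = 0.037037 / 0.0496059 = 0.746626.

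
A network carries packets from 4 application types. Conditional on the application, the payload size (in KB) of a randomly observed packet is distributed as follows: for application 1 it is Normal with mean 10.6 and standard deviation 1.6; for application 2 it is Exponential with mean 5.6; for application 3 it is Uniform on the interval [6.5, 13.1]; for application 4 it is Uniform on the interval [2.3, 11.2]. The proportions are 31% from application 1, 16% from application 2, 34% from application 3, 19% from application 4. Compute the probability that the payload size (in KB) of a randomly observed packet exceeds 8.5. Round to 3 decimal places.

0.610

Conditional on each application, P(X > 8.5): 1: 0.905324; 2: 0.219181; 3: 0.69697; 4: 0.303371.
By total probability, P(X > 8.5) = 0.31·0.905324 + 0.16·0.219181 + 0.34·0.69697 + 0.19·0.303371 = 0.61033.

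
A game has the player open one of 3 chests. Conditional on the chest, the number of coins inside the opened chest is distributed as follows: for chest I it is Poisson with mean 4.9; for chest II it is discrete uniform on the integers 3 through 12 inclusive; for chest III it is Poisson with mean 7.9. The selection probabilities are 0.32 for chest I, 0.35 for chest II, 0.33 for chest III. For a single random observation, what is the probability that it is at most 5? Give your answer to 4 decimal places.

0.3739

Conditional on each chest, P(X ≤ 5): I: 0.633501; II: 0.3; III: 0.200569.
By total probability, P(X ≤ 5) = 0.32·0.633501 + 0.35·0.3 + 0.33·0.200569 = 0.373908.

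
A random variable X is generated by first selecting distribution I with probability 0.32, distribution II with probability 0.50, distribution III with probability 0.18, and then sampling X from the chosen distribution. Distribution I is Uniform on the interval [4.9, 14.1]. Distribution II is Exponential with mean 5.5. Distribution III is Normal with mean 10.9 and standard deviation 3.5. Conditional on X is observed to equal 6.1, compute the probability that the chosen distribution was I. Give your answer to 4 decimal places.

0.4779

Likelihoods f(6.1 | ·): I: 0.108696; II: 0.0599743; III: 0.044507.
Posterior ∝ prior × likelihood. Numerator for I: 0.32·0.108696 = 0.0347826.
Normalizing constant: 0.32·0.108696 + 0.5·0.0599743 + 0.18·0.044507 = 0.072781.
P(I | observation) = 0.0347826 / 0.072781 = 0.477908.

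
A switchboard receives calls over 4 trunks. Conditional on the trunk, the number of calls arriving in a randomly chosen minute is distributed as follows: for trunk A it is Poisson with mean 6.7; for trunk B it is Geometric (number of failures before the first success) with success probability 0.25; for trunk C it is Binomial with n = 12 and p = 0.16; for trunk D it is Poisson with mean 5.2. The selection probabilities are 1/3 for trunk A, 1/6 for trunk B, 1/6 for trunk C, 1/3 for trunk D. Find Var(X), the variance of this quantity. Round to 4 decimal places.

Per component, A: μ=6.7, E[X²]=51.59; B: μ=3, E[X²]=21; C: μ=1.92, E[X²]=5.2992; D: μ=5.2, E[X²]=32.24.
E[X] = 0.333333·6.7 + 0.166667·3 + 0.166667·1.92 + 0.333333·5.2 = 4.78667.
E[X²] = 0.333333·51.59 + 0.166667·21 + 0.166667·5.2992 + 0.333333·32.24 = 32.3265.
Var(X) = E[X²] − (E[X])² = 32.3265 − 22.9122 = 9.41436.

9.4144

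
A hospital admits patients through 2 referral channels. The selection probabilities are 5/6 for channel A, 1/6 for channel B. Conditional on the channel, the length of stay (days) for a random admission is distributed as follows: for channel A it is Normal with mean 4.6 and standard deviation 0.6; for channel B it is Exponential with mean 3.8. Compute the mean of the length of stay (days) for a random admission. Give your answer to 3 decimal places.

Component means — A: 4.6; B: 3.8.
E[X] = 0.833333·4.6 + 0.166667·3.8 = 4.46667.

4.467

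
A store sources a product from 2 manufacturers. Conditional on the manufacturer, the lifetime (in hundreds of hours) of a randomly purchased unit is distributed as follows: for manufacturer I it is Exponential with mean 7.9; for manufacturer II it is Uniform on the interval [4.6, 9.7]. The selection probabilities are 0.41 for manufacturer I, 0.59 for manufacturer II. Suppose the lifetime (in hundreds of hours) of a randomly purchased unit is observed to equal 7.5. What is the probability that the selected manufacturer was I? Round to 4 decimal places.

Likelihoods f(7.5 | ·): I: 0.0489856; II: 0.196078.
Posterior ∝ prior × likelihood. Numerator for I: 0.41·0.0489856 = 0.0200841.
Normalizing constant: 0.41·0.0489856 + 0.59·0.196078 = 0.13577.
P(I | observation) = 0.0200841 / 0.13577 = 0.147927.

0.1479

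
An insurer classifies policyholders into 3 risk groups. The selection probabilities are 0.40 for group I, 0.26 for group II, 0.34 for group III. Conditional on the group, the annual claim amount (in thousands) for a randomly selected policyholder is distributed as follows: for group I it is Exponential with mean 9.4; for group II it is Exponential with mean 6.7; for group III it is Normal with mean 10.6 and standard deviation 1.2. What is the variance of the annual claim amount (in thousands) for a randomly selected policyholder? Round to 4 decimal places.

Per component, I: μ=9.4, E[X²]=176.72; II: μ=6.7, E[X²]=89.78; III: μ=10.6, E[X²]=113.8.
E[X] = 0.4·9.4 + 0.26·6.7 + 0.34·10.6 = 9.106.
E[X²] = 0.4·176.72 + 0.26·89.78 + 0.34·113.8 = 132.723.
Var(X) = E[X²] − (E[X])² = 132.723 − 82.9192 = 49.8036.

49.8036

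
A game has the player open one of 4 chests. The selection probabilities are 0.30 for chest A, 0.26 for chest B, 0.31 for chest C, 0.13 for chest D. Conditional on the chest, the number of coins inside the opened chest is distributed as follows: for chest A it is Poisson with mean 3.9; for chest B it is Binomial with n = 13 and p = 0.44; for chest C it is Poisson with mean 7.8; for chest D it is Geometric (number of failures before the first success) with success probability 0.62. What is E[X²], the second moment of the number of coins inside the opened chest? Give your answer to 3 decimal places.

36.528

For each component E[X²] = Var + (mean)², giving A: 19.11; B: 35.9216; C: 68.64; D: 1.3642.
Overall E[X²] = 0.3·19.11 + 0.26·35.9216 + 0.31·68.64 + 0.13·1.3642 = 36.5284.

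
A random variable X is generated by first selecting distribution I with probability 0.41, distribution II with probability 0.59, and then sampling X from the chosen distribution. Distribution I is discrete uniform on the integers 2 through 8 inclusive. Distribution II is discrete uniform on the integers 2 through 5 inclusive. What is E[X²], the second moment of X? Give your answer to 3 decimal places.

For each component E[X²] = Var + (mean)², giving I: 29; II: 13.5.
Overall E[X²] = 0.41·29 + 0.59·13.5 = 19.855.

19.855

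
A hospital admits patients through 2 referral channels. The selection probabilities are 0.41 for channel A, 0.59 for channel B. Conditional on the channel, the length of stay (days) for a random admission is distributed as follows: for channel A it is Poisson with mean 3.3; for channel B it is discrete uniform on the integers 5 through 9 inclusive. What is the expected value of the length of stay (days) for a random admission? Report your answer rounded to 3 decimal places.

5.483

Component means — A: 3.3; B: 7.
E[X] = 0.41·3.3 + 0.59·7 = 5.483.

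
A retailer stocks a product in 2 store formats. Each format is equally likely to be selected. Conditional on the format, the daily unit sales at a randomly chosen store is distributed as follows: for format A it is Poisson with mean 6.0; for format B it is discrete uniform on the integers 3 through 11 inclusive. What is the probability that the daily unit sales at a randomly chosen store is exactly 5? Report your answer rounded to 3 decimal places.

Conditional on each format, P(X = 5): A: 0.160623; B: 0.111111.
By total probability, P(X = 5) = 0.5·0.160623 + 0.5·0.111111 = 0.135867.

0.136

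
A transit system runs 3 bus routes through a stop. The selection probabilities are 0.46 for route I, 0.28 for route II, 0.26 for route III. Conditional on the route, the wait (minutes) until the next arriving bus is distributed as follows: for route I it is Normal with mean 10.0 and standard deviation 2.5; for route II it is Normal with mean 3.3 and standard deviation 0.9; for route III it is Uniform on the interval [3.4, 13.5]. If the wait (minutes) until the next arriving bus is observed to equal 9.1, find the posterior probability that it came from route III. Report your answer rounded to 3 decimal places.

Likelihoods f(9.1 | ·): I: 0.149564; II: 4.24967e-10; III: 0.0990099.
Posterior ∝ prior × likelihood. Numerator for III: 0.26·0.0990099 = 0.0257426.
Normalizing constant: 0.46·0.149564 + 0.28·4.24967e-10 + 0.26·0.0990099 = 0.0945421.
P(III | observation) = 0.0257426 / 0.0945421 = 0.272287.

0.272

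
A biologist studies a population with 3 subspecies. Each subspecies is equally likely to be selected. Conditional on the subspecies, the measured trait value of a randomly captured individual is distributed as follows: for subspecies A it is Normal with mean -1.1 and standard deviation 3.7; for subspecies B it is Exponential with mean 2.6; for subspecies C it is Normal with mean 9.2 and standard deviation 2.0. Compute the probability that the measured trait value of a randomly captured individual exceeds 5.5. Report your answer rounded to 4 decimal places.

Conditional on each subspecies, P(X > 5.5): A: 0.0372294; B: 0.120587; C: 0.967843.
By total probability, P(X > 5.5) = 0.333333·0.0372294 + 0.333333·0.120587 + 0.333333·0.967843 = 0.37522.

0.3752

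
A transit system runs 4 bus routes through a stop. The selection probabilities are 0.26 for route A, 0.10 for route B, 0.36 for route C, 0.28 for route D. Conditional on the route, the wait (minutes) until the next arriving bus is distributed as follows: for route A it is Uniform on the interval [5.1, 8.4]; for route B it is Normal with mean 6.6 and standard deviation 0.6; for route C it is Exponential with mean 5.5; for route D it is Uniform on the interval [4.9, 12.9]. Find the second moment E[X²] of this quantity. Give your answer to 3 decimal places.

61.926

For each component E[X²] = Var + (mean)², giving A: 46.47; B: 43.92; C: 60.5; D: 84.5433.
Overall E[X²] = 0.26·46.47 + 0.1·43.92 + 0.36·60.5 + 0.28·84.5433 = 61.9263.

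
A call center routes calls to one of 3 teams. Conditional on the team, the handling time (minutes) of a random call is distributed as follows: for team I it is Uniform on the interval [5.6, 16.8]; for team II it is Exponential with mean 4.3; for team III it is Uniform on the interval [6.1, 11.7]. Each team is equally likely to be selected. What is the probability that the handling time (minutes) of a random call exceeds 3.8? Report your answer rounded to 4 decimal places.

Conditional on each team, P(X > 3.8): I: 1; II: 0.413242; III: 1.
By total probability, P(X > 3.8) = 0.333333·1 + 0.333333·0.413242 + 0.333333·1 = 0.804414.

0.8044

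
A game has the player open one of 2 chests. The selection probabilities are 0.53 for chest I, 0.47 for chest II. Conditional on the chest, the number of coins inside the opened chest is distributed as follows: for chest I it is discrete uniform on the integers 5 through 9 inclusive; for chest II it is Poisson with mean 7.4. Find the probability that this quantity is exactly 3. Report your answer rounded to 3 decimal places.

0.019

Conditional on each chest, P(X = 3): I: 0; II: 0.0412824.
By total probability, P(X = 3) = 0.53·0 + 0.47·0.0412824 = 0.0194027.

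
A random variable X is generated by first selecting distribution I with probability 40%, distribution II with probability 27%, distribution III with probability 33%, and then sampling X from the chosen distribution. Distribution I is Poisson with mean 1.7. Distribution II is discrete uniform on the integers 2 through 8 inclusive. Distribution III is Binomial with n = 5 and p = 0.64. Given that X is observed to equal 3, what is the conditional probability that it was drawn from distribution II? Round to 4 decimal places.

0.1832

Likelihoods P(X=3 | ·): I: 0.149587; II: 0.142857; III: 0.339739.
Posterior ∝ prior × likelihood. Numerator for II: 0.27·0.142857 = 0.0385714.
Normalizing constant: 0.4·0.149587 + 0.27·0.142857 + 0.33·0.339739 = 0.21052.
P(II | observation) = 0.0385714 / 0.21052 = 0.18322.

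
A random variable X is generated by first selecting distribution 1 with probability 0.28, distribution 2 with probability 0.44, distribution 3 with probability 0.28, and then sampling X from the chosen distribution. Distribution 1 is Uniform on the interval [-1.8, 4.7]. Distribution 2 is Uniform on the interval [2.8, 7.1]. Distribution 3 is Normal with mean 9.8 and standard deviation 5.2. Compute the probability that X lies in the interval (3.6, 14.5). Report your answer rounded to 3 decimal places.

Conditional on each component, P(3.6 < X < 14.5): 1: 0.169231; 2: 0.813953; 3: 0.700391.
By total probability, P(3.6 < X < 14.5) = 0.28·0.169231 + 0.44·0.813953 + 0.28·0.700391 = 0.601634.

0.602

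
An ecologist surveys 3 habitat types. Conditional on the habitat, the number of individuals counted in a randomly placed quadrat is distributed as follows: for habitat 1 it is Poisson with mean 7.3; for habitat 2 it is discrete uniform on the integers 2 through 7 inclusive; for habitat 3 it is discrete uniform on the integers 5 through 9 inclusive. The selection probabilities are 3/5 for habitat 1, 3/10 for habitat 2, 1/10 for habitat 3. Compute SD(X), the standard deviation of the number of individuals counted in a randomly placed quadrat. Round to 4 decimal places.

2.6569

Per component, 1: μ=7.3, E[X²]=60.59; 2: μ=4.5, E[X²]=23.1667; 3: μ=7, E[X²]=51.
E[X] = 0.6·7.3 + 0.3·4.5 + 0.1·7 = 6.43.
E[X²] = 0.6·60.59 + 0.3·23.1667 + 0.1·51 = 48.404.
Var(X) = E[X²] − (E[X])² = 48.404 − 41.3449 = 7.0591.
SD(X) = √7.0591 = 2.6569.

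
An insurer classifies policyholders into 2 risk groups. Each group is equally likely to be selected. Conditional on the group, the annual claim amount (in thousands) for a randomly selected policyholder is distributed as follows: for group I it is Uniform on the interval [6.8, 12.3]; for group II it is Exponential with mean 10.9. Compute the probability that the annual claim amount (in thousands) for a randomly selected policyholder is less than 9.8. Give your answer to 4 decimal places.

Conditional on each group, P(X < 9.8): I: 0.545455; II: 0.593057.
By total probability, P(X < 9.8) = 0.5·0.545455 + 0.5·0.593057 = 0.569256.

0.5693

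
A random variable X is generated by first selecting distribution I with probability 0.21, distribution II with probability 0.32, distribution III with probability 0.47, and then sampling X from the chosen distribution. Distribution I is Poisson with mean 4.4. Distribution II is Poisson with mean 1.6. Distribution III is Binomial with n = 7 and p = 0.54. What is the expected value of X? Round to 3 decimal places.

3.213

Component means — I: 4.4; II: 1.6; III: 3.78.
E[X] = 0.21·4.4 + 0.32·1.6 + 0.47·3.78 = 3.2126.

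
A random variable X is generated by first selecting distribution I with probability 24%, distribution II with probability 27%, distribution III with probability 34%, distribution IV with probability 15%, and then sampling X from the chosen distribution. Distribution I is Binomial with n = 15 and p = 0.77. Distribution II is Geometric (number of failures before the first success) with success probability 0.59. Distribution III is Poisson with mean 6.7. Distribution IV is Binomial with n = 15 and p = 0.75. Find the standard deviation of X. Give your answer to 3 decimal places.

4.700

Per component, I: μ=11.55, E[X²]=136.059; II: μ=0.694915, E[X²]=1.66073; III: μ=6.7, E[X²]=51.59; IV: μ=11.25, E[X²]=129.375.
E[X] = 0.24·11.55 + 0.27·0.694915 + 0.34·6.7 + 0.15·11.25 = 6.92513.
E[X²] = 0.24·136.059 + 0.27·1.66073 + 0.34·51.59 + 0.15·129.375 = 70.0494.
Var(X) = E[X²] − (E[X])² = 70.0494 − 47.9574 = 22.092.
SD(X) = √22.092 = 4.70022.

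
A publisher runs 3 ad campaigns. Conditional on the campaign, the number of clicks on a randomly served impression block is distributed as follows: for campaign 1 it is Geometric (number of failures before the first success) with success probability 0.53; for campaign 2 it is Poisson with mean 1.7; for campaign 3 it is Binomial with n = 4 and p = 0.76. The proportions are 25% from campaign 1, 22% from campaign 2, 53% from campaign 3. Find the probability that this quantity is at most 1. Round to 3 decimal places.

Conditional on each campaign, P(X ≤ 1): 1: 0.7791; 2: 0.493246; 3: 0.0453427.
By total probability, P(X ≤ 1) = 0.25·0.7791 + 0.22·0.493246 + 0.53·0.0453427 = 0.327321.

0.327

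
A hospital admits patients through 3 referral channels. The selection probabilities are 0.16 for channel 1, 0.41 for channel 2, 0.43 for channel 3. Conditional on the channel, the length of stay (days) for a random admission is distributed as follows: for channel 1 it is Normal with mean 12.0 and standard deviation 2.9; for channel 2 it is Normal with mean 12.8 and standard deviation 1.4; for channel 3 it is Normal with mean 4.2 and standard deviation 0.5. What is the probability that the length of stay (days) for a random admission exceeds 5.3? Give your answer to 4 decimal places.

Conditional on each channel, P(X > 5.3): 1: 0.989565; 2: 1; 3: 0.0139034.
By total probability, P(X > 5.3) = 0.16·0.989565 + 0.41·1 + 0.43·0.0139034 = 0.574309.

0.5743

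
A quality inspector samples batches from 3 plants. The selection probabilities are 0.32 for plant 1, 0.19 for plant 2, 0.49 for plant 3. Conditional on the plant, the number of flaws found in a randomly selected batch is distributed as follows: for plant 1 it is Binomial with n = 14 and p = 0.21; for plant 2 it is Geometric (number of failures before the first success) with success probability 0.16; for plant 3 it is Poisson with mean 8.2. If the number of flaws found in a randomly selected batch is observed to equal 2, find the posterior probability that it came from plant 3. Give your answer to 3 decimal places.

0.044

Likelihoods P(X=2 | ·): 1: 0.23714; 2: 0.112896; 3: 0.00923385.
Posterior ∝ prior × likelihood. Numerator for 3: 0.49·0.00923385 = 0.00452459.
Normalizing constant: 0.32·0.23714 + 0.19·0.112896 + 0.49·0.00923385 = 0.10186.
P(3 | observation) = 0.00452459 / 0.10186 = 0.0444198.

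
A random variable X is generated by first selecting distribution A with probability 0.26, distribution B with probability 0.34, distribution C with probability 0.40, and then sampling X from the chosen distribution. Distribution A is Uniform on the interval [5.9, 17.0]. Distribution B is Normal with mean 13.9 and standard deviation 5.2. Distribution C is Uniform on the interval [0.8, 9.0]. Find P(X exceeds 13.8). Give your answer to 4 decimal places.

Conditional on each component, P(X > 13.8): A: 0.288288; B: 0.507671; C: 0.
By total probability, P(X > 13.8) = 0.26·0.288288 + 0.34·0.507671 + 0.4·0 = 0.247563.

0.2476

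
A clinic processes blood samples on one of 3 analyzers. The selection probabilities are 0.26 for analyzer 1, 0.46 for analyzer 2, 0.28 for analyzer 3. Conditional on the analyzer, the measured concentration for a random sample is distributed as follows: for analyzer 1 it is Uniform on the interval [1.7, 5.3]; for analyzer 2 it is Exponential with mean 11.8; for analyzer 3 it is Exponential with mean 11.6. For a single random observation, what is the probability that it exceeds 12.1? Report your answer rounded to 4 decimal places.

0.2636

Conditional on each analyzer, P(X > 12.1): 1: 0; 2: 0.358644; 3: 0.352359.
By total probability, P(X > 12.1) = 0.26·0 + 0.46·0.358644 + 0.28·0.352359 = 0.263637.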